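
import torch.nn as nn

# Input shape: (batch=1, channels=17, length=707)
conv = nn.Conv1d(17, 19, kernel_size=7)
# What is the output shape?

Input shape: (1, 17, 707)
Output shape: (1, 19, 701)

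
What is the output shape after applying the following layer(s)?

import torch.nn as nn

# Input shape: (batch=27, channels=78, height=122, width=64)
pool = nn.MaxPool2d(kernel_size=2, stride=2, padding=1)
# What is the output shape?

Input shape: (27, 78, 122, 64)
Output shape: (27, 78, 62, 33)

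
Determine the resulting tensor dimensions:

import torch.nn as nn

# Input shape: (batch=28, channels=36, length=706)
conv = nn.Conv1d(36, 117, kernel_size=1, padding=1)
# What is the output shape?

Input shape: (28, 36, 706)
Output shape: (28, 117, 708)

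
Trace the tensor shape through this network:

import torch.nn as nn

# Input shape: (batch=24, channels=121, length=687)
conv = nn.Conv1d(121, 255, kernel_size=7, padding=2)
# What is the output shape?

Input shape: (24, 121, 687)
Output shape: (24, 255, 685)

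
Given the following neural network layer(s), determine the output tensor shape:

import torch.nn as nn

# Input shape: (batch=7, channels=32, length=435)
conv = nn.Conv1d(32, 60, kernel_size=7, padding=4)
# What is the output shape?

Input shape: (7, 32, 435)
Output shape: (7, 60, 437)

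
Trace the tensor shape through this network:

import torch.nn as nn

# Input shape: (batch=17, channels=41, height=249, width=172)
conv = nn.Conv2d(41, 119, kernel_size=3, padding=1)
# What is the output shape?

Input shape: (17, 41, 249, 172)
Output shape: (17, 119, 249, 172)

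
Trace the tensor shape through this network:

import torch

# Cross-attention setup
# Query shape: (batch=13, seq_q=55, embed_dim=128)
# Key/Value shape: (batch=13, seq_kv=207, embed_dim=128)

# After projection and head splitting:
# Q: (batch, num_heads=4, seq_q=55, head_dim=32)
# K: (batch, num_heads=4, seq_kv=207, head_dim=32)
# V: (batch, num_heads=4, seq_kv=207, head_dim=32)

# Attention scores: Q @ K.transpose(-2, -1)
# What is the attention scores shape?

Input shape: (13, 55, 128)
Output shape: (13, 4, 55, 207)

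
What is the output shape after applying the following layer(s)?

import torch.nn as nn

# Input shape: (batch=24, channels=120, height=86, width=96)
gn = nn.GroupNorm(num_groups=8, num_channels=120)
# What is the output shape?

Input shape: (24, 120, 86, 96)
Output shape: (24, 120, 86, 96)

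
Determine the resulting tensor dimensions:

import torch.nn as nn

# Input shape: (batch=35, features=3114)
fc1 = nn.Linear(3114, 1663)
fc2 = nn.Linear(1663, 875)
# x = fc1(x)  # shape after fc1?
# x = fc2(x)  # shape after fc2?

Input shape: (35, 3114)
  -> after fc1: (35, 1663)
Output shape: (35, 875)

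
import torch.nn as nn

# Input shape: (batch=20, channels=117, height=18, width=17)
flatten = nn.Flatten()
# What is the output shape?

Input shape: (20, 117, 18, 17)
Output shape: (20, 35802)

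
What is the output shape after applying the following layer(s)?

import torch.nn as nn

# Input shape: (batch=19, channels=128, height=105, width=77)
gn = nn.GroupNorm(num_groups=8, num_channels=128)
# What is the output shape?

Input shape: (19, 128, 105, 77)
Output shape: (19, 128, 105, 77)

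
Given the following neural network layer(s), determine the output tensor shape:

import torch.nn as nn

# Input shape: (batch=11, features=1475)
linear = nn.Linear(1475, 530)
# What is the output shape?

Input shape: (11, 1475)
Output shape: (11, 530)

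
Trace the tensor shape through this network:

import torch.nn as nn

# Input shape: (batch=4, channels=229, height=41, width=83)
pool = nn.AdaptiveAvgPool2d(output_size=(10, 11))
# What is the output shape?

Input shape: (4, 229, 41, 83)
Output shape: (4, 229, 10, 11)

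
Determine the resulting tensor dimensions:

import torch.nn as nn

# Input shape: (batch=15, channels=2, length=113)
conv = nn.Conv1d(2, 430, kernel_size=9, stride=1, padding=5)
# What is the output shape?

Input shape: (15, 2, 113)
Output shape: (15, 430, 115)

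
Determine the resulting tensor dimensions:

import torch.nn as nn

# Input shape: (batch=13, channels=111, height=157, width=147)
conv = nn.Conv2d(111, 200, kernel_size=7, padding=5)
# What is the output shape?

Input shape: (13, 111, 157, 147)
Output shape: (13, 200, 161, 151)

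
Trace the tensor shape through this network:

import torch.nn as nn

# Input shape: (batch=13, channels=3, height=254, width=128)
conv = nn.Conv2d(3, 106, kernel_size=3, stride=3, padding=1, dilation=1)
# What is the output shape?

Input shape: (13, 3, 254, 128)
Output shape: (13, 106, 85, 43)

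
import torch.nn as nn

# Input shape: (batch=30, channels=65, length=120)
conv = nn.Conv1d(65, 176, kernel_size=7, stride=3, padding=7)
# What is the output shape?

Input shape: (30, 65, 120)
Output shape: (30, 176, 43)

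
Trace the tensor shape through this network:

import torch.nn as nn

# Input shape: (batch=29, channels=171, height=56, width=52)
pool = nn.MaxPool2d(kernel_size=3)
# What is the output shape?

Input shape: (29, 171, 56, 52)
Output shape: (29, 171, 18, 17)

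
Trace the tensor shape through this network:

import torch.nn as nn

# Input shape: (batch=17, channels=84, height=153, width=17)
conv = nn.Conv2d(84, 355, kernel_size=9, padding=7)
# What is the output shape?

Input shape: (17, 84, 153, 17)
Output shape: (17, 355, 159, 23)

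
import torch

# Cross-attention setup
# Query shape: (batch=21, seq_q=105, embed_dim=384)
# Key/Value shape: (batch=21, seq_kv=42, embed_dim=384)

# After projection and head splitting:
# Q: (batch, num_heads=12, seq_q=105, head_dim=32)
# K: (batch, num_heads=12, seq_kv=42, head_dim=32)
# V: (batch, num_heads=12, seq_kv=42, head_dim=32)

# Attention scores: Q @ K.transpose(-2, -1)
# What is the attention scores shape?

Input shape: (21, 105, 384)
Output shape: (21, 12, 105, 42)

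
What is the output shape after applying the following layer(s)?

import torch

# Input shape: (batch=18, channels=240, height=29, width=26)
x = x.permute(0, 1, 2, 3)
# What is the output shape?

Input shape: (18, 240, 29, 26)
Output shape: (18, 240, 29, 26)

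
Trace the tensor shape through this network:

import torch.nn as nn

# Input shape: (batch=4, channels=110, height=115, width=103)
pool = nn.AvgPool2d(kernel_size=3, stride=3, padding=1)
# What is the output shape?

Input shape: (4, 110, 115, 103)
Output shape: (4, 110, 39, 35)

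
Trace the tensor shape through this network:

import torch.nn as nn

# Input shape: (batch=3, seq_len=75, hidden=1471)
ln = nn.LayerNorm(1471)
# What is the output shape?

Input shape: (3, 75, 1471)
Output shape: (3, 75, 1471)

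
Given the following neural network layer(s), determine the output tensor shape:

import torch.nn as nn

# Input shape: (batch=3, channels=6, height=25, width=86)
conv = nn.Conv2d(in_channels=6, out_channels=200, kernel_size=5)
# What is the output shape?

Input shape: (3, 6, 25, 86)
Output shape: (3, 200, 21, 82)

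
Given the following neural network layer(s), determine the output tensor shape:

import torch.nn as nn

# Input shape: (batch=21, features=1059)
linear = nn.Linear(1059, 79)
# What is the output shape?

Input shape: (21, 1059)
Output shape: (21, 79)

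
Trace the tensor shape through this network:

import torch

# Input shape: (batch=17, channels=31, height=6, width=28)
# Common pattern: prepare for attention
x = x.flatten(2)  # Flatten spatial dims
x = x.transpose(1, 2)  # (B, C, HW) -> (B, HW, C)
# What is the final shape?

Input shape: (17, 31, 6, 28)
  -> after flatten(2): (17, 31, 168)
Output shape: (17, 168, 31)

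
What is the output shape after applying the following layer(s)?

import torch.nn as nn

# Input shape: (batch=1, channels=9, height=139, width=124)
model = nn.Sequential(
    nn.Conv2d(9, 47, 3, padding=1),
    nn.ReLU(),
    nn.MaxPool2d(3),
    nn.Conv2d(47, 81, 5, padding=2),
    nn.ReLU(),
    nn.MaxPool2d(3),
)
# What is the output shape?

Input shape: (1, 9, 139, 124)
  -> after first Conv2d: (1, 47, 139, 124)
  -> after first MaxPool2d: (1, 47, 46, 41)
  -> after second Conv2d: (1, 81, 46, 41)
Output shape: (1, 81, 15, 13)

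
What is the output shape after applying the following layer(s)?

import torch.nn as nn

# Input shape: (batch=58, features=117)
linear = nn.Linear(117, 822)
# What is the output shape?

Input shape: (58, 117)
Output shape: (58, 822)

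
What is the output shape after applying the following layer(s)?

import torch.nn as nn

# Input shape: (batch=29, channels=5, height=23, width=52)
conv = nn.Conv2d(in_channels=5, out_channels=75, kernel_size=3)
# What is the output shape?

Input shape: (29, 5, 23, 52)
Output shape: (29, 75, 21, 50)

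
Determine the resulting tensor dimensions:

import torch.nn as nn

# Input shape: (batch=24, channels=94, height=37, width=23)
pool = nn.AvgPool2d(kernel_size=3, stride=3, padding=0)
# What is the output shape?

Input shape: (24, 94, 37, 23)
Output shape: (24, 94, 12, 7)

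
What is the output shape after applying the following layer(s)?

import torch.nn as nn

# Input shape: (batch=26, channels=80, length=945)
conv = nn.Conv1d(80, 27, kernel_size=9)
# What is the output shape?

Input shape: (26, 80, 945)
Output shape: (26, 27, 937)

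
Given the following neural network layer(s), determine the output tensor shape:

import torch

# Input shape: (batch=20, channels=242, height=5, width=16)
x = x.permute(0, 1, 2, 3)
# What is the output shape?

Input shape: (20, 242, 5, 16)
Output shape: (20, 242, 5, 16)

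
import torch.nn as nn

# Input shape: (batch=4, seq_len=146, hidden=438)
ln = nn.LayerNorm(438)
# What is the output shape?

Input shape: (4, 146, 438)
Output shape: (4, 146, 438)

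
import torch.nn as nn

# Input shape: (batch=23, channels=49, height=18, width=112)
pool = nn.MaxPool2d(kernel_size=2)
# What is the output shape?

Input shape: (23, 49, 18, 112)
Output shape: (23, 49, 9, 56)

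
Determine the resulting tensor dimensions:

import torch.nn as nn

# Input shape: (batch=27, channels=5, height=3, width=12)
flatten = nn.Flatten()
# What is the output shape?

Input shape: (27, 5, 3, 12)
Output shape: (27, 180)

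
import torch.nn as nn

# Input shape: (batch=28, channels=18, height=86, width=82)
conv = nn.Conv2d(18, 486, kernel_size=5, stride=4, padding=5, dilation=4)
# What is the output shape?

Input shape: (28, 18, 86, 82)
Output shape: (28, 486, 20, 19)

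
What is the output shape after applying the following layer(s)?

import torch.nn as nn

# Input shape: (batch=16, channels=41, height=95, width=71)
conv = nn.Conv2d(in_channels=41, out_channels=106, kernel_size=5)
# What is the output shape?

Input shape: (16, 41, 95, 71)
Output shape: (16, 106, 91, 67)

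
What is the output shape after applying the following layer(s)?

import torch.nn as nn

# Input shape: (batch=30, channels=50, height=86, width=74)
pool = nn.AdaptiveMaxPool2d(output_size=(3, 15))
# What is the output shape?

Input shape: (30, 50, 86, 74)
Output shape: (30, 50, 3, 15)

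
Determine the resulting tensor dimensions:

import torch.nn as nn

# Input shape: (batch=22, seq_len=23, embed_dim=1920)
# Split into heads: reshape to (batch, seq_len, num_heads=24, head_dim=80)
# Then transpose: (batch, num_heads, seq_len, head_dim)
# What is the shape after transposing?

Input shape: (22, 23, 1920)
  -> after reshape: (22, 23, 24, 80)
Output shape: (22, 24, 23, 80)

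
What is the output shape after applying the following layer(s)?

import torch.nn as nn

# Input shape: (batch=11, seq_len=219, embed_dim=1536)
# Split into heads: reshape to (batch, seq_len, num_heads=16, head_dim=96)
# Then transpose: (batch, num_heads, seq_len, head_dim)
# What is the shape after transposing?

Input shape: (11, 219, 1536)
  -> after reshape: (11, 219, 16, 96)
Output shape: (11, 16, 219, 96)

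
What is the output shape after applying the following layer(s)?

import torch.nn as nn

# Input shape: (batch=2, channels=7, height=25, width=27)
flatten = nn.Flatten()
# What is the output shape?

Input shape: (2, 7, 25, 27)
Output shape: (2, 4725)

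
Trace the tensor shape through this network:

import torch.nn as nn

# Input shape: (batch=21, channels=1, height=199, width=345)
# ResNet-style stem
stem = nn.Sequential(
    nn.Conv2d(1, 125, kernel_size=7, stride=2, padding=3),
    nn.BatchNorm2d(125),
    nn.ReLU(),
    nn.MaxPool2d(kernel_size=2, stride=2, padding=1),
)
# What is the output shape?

Input shape: (21, 1, 199, 345)
  -> after Conv2d 7x7 stride=2: (21, 125, 100, 173)
Output shape: (21, 125, 51, 87)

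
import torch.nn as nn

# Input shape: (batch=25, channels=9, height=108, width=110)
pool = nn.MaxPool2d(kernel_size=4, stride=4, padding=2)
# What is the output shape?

Input shape: (25, 9, 108, 110)
Output shape: (25, 9, 28, 28)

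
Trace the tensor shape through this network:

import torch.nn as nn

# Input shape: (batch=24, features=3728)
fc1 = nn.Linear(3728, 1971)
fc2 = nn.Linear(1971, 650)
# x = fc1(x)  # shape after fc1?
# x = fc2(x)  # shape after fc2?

Input shape: (24, 3728)
  -> after fc1: (24, 1971)
Output shape: (24, 650)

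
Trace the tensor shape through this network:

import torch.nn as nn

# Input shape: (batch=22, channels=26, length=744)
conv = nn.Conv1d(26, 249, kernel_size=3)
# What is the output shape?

Input shape: (22, 26, 744)
Output shape: (22, 249, 742)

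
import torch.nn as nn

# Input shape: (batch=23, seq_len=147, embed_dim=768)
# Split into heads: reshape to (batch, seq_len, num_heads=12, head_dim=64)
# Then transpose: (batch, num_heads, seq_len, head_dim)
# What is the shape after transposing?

Input shape: (23, 147, 768)
  -> after reshape: (23, 147, 12, 64)
Output shape: (23, 12, 147, 64)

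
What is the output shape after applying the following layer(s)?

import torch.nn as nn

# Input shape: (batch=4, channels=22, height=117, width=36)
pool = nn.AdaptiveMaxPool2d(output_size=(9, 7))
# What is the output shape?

Input shape: (4, 22, 117, 36)
Output shape: (4, 22, 9, 7)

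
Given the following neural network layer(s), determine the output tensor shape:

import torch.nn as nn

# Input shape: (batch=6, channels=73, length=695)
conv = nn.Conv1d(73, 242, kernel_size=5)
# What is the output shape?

Input shape: (6, 73, 695)
Output shape: (6, 242, 691)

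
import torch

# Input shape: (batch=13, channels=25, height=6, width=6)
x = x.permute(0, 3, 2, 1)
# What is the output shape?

Input shape: (13, 25, 6, 6)
Output shape: (13, 6, 6, 25)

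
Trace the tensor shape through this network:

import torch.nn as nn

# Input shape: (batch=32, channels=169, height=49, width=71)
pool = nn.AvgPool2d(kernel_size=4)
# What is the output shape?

Input shape: (32, 169, 49, 71)
Output shape: (32, 169, 12, 17)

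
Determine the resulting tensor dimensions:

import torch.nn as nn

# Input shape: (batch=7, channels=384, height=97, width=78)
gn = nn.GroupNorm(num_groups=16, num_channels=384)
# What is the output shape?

Input shape: (7, 384, 97, 78)
Output shape: (7, 384, 97, 78)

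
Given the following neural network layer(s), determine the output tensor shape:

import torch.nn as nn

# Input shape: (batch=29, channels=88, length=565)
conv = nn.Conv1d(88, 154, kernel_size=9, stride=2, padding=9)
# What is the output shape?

Input shape: (29, 88, 565)
Output shape: (29, 154, 288)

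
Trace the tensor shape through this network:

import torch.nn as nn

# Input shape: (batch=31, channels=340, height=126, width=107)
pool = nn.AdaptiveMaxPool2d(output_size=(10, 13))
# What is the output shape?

Input shape: (31, 340, 126, 107)
Output shape: (31, 340, 10, 13)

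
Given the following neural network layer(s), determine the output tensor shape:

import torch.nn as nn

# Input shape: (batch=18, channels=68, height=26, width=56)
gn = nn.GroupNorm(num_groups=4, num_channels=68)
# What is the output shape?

Input shape: (18, 68, 26, 56)
Output shape: (18, 68, 26, 56)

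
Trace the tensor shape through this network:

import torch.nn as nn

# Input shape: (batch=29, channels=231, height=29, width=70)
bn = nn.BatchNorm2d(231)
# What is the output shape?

Input shape: (29, 231, 29, 70)
Output shape: (29, 231, 29, 70)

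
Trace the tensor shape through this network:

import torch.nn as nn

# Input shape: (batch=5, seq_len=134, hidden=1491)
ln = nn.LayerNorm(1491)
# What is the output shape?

Input shape: (5, 134, 1491)
Output shape: (5, 134, 1491)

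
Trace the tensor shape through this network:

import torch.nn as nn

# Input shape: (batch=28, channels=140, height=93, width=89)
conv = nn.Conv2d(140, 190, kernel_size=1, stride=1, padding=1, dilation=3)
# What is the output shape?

Input shape: (28, 140, 93, 89)
Output shape: (28, 190, 95, 91)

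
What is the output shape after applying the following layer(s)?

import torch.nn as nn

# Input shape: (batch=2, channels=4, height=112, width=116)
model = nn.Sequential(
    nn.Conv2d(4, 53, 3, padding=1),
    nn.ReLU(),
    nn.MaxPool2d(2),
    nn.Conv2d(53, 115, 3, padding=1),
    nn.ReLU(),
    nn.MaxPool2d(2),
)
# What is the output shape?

Input shape: (2, 4, 112, 116)
  -> after first Conv2d: (2, 53, 112, 116)
  -> after first MaxPool2d: (2, 53, 56, 58)
  -> after second Conv2d: (2, 115, 56, 58)
Output shape: (2, 115, 28, 29)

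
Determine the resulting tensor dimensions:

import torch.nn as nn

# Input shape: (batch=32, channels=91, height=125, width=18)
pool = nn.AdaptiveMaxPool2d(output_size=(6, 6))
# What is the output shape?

Input shape: (32, 91, 125, 18)
Output shape: (32, 91, 6, 6)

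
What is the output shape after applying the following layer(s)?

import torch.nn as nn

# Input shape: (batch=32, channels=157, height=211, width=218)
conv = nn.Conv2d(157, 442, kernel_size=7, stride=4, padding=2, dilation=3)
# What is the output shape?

Input shape: (32, 157, 211, 218)
Output shape: (32, 442, 50, 51)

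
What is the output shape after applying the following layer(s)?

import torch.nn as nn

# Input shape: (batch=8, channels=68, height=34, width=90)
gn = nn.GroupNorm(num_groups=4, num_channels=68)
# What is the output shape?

Input shape: (8, 68, 34, 90)
Output shape: (8, 68, 34, 90)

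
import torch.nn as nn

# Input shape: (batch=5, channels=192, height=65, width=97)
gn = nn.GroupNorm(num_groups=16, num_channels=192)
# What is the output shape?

Input shape: (5, 192, 65, 97)
Output shape: (5, 192, 65, 97)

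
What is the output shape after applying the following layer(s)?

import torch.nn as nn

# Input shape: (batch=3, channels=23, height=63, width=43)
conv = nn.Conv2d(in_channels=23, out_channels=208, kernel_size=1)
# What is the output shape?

Input shape: (3, 23, 63, 43)
Output shape: (3, 208, 63, 43)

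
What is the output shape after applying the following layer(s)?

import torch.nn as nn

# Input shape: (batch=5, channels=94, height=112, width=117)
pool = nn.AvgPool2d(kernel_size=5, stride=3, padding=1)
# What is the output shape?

Input shape: (5, 94, 112, 117)
Output shape: (5, 94, 37, 39)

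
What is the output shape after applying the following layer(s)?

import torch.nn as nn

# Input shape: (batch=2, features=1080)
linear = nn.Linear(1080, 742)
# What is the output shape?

Input shape: (2, 1080)
Output shape: (2, 742)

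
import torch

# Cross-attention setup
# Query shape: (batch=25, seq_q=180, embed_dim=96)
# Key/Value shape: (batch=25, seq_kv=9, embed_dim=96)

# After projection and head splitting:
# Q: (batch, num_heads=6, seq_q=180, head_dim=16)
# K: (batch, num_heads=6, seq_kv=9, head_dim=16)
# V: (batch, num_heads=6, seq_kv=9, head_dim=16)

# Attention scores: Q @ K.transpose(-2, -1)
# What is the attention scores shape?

Input shape: (25, 180, 96)
Output shape: (25, 6, 180, 9)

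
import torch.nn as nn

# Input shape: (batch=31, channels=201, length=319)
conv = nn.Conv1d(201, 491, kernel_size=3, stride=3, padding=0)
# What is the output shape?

Input shape: (31, 201, 319)
Output shape: (31, 491, 106)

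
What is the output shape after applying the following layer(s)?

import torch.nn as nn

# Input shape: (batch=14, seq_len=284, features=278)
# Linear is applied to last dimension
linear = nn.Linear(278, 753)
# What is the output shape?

Input shape: (14, 284, 278)
Output shape: (14, 284, 753)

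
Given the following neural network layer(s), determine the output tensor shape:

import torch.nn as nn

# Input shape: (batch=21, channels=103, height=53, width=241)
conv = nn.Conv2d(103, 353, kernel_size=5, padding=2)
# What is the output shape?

Input shape: (21, 103, 53, 241)
Output shape: (21, 353, 53, 241)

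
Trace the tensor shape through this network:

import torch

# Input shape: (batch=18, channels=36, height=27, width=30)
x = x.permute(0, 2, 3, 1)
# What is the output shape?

Input shape: (18, 36, 27, 30)
Output shape: (18, 27, 30, 36)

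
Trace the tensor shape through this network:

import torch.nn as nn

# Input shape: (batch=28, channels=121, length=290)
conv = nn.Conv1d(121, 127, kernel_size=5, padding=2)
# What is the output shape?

Input shape: (28, 121, 290)
Output shape: (28, 127, 290)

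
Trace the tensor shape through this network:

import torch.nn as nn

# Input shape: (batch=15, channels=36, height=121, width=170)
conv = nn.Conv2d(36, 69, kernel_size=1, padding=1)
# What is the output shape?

Input shape: (15, 36, 121, 170)
Output shape: (15, 69, 123, 172)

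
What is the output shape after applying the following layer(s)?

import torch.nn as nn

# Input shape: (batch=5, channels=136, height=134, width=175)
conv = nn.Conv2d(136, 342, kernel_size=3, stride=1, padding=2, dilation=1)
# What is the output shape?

Input shape: (5, 136, 134, 175)
Output shape: (5, 342, 136, 177)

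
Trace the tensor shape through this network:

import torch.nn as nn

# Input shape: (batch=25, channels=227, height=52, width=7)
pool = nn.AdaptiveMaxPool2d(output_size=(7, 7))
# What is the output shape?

Input shape: (25, 227, 52, 7)
Output shape: (25, 227, 7, 7)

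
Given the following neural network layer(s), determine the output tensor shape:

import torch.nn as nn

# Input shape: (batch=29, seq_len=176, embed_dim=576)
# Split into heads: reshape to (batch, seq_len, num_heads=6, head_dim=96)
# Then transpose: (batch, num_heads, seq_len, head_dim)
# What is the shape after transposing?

Input shape: (29, 176, 576)
  -> after reshape: (29, 176, 6, 96)
Output shape: (29, 6, 176, 96)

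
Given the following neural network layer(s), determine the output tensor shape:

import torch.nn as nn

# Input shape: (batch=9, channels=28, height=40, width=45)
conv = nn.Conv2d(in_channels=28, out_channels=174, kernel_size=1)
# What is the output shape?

Input shape: (9, 28, 40, 45)
Output shape: (9, 174, 40, 45)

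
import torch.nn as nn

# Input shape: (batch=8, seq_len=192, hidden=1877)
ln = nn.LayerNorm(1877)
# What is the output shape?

Input shape: (8, 192, 1877)
Output shape: (8, 192, 1877)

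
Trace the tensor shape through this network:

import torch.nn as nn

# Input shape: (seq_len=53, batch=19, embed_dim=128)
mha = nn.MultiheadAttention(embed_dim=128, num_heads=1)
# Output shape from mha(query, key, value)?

Input shape: (53, 19, 128)
Output shape: (53, 19, 128)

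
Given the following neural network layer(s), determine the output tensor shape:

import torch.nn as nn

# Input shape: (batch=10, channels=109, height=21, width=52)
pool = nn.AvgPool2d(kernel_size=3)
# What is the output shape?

Input shape: (10, 109, 21, 52)
Output shape: (10, 109, 7, 17)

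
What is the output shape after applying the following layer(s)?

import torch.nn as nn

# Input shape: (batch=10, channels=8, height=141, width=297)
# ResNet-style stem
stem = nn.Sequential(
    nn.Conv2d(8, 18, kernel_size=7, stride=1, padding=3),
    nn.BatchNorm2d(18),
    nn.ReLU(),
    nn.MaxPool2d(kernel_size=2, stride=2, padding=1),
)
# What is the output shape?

Input shape: (10, 8, 141, 297)
  -> after Conv2d 7x7 stride=1: (10, 18, 141, 297)
Output shape: (10, 18, 71, 149)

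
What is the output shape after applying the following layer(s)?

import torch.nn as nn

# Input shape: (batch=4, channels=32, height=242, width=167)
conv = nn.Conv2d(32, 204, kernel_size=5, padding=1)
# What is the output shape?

Input shape: (4, 32, 242, 167)
Output shape: (4, 204, 240, 165)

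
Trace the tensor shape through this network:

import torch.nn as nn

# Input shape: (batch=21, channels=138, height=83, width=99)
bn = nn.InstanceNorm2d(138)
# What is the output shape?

Input shape: (21, 138, 83, 99)
Output shape: (21, 138, 83, 99)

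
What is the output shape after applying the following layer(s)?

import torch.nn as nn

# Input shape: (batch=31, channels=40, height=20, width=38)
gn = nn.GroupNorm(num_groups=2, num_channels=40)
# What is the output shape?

Input shape: (31, 40, 20, 38)
Output shape: (31, 40, 20, 38)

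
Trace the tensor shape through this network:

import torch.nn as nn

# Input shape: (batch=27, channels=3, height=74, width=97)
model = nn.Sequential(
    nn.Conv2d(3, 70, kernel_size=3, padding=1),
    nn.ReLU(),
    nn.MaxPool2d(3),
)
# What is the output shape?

Input shape: (27, 3, 74, 97)
  -> after Conv2d: (27, 70, 74, 97)
  -> after ReLU: (27, 70, 74, 97)
Output shape: (27, 70, 24, 32)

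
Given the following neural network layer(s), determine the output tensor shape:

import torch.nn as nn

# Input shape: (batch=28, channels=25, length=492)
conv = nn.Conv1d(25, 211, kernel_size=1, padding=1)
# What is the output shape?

Input shape: (28, 25, 492)
Output shape: (28, 211, 494)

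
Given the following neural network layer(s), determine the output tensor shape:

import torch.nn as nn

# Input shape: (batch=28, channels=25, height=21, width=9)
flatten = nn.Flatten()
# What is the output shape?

Input shape: (28, 25, 21, 9)
Output shape: (28, 4725)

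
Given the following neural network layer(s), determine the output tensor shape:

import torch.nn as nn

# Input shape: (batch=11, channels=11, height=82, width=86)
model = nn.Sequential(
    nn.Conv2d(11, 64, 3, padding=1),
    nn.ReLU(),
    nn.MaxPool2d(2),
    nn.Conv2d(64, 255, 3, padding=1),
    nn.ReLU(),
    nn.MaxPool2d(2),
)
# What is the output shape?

Input shape: (11, 11, 82, 86)
  -> after first Conv2d: (11, 64, 82, 86)
  -> after first MaxPool2d: (11, 64, 41, 43)
  -> after second Conv2d: (11, 255, 41, 43)
Output shape: (11, 255, 20, 21)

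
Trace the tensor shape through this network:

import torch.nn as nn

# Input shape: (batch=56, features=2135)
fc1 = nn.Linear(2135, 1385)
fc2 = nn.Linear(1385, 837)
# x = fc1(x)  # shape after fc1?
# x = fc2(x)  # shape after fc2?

Input shape: (56, 2135)
  -> after fc1: (56, 1385)
Output shape: (56, 837)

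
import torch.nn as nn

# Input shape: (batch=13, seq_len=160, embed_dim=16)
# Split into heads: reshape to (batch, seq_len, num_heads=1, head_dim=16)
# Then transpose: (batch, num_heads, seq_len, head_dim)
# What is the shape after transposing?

Input shape: (13, 160, 16)
  -> after reshape: (13, 160, 1, 16)
Output shape: (13, 1, 160, 16)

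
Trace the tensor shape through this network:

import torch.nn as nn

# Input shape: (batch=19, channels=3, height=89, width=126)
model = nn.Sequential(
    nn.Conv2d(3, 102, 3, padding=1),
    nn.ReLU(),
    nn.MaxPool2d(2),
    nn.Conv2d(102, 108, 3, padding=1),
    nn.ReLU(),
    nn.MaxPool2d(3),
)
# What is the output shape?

Input shape: (19, 3, 89, 126)
  -> after first Conv2d: (19, 102, 89, 126)
  -> after first MaxPool2d: (19, 102, 44, 63)
  -> after second Conv2d: (19, 108, 44, 63)
Output shape: (19, 108, 14, 21)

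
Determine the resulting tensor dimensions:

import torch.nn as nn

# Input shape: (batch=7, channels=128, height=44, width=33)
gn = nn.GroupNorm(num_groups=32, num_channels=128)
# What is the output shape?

Input shape: (7, 128, 44, 33)
Output shape: (7, 128, 44, 33)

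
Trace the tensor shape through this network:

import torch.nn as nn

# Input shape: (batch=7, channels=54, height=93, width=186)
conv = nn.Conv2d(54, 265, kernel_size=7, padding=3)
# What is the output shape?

Input shape: (7, 54, 93, 186)
Output shape: (7, 265, 93, 186)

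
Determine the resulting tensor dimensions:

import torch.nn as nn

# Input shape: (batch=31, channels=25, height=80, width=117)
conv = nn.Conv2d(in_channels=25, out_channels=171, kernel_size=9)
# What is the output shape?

Input shape: (31, 25, 80, 117)
Output shape: (31, 171, 72, 109)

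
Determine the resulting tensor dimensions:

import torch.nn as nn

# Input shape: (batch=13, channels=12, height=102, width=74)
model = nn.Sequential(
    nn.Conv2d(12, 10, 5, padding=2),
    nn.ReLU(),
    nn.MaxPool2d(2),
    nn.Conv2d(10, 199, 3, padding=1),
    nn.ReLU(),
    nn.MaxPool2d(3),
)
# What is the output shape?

Input shape: (13, 12, 102, 74)
  -> after first Conv2d: (13, 10, 102, 74)
  -> after first MaxPool2d: (13, 10, 51, 37)
  -> after second Conv2d: (13, 199, 51, 37)
Output shape: (13, 199, 17, 12)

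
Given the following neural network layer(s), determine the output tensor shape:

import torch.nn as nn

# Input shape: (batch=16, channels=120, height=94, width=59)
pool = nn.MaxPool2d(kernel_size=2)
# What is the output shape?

Input shape: (16, 120, 94, 59)
Output shape: (16, 120, 47, 29)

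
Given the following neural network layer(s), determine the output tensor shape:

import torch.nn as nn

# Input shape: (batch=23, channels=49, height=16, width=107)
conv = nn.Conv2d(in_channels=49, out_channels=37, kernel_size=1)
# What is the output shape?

Input shape: (23, 49, 16, 107)
Output shape: (23, 37, 16, 107)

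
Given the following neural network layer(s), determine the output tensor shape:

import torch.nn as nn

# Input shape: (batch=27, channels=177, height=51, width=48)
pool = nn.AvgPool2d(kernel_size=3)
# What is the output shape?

Input shape: (27, 177, 51, 48)
Output shape: (27, 177, 17, 16)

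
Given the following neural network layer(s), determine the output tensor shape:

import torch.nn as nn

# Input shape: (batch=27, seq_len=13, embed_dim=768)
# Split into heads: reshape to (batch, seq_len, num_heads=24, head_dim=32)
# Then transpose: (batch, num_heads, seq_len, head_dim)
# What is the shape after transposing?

Input shape: (27, 13, 768)
  -> after reshape: (27, 13, 24, 32)
Output shape: (27, 24, 13, 32)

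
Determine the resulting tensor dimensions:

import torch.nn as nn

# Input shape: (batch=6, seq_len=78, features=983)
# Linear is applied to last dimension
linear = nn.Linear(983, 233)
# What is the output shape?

Input shape: (6, 78, 983)
Output shape: (6, 78, 233)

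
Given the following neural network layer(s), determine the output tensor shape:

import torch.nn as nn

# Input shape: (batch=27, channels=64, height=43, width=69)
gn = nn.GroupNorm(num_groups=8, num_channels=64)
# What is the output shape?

Input shape: (27, 64, 43, 69)
Output shape: (27, 64, 43, 69)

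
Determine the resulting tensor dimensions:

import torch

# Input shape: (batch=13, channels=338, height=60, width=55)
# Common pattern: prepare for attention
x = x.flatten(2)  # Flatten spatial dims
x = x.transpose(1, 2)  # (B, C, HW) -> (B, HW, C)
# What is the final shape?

Input shape: (13, 338, 60, 55)
  -> after flatten(2): (13, 338, 3300)
Output shape: (13, 3300, 338)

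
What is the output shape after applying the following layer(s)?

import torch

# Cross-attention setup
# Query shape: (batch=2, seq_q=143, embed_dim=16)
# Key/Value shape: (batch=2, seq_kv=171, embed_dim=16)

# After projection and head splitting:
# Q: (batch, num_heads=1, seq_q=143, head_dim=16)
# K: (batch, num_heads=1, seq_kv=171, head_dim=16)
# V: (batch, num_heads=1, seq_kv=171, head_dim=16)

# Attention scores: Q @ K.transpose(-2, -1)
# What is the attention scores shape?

Input shape: (2, 143, 16)
Output shape: (2, 1, 143, 171)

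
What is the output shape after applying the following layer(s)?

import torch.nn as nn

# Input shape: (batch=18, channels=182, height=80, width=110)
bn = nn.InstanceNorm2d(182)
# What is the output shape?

Input shape: (18, 182, 80, 110)
Output shape: (18, 182, 80, 110)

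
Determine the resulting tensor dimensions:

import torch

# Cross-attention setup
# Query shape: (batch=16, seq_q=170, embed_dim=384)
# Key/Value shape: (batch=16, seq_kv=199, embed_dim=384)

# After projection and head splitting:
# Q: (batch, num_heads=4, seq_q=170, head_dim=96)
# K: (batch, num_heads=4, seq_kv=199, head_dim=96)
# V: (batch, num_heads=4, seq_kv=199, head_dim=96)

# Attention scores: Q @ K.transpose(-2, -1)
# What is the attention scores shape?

Input shape: (16, 170, 384)
Output shape: (16, 4, 170, 199)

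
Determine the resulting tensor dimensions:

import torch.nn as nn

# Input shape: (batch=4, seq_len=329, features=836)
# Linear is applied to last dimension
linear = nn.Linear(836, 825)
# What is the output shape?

Input shape: (4, 329, 836)
Output shape: (4, 329, 825)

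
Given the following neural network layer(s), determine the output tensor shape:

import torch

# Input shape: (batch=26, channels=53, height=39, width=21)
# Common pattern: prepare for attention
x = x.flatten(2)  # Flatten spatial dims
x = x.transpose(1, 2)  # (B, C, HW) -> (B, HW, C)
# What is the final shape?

Input shape: (26, 53, 39, 21)
  -> after flatten(2): (26, 53, 819)
Output shape: (26, 819, 53)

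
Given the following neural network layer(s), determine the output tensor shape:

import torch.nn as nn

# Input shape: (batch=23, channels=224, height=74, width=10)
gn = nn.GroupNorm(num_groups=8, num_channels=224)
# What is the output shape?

Input shape: (23, 224, 74, 10)
Output shape: (23, 224, 74, 10)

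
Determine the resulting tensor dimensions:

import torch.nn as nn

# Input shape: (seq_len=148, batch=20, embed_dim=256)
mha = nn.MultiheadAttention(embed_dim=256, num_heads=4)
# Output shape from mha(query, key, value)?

Input shape: (148, 20, 256)
Output shape: (148, 20, 256)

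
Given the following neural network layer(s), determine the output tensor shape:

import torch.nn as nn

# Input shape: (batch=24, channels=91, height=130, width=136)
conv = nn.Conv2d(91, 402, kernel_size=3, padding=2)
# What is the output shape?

Input shape: (24, 91, 130, 136)
Output shape: (24, 402, 132, 138)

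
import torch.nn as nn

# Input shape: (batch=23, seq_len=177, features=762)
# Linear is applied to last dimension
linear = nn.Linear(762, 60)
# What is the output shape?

Input shape: (23, 177, 762)
Output shape: (23, 177, 60)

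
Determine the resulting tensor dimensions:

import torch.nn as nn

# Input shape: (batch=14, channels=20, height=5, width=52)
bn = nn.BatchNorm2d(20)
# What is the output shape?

Input shape: (14, 20, 5, 52)
Output shape: (14, 20, 5, 52)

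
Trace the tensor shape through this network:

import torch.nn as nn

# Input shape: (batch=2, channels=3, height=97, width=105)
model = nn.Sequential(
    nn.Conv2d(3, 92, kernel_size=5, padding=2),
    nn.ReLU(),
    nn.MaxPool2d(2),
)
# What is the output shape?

Input shape: (2, 3, 97, 105)
  -> after Conv2d: (2, 92, 97, 105)
  -> after ReLU: (2, 92, 97, 105)
Output shape: (2, 92, 48, 52)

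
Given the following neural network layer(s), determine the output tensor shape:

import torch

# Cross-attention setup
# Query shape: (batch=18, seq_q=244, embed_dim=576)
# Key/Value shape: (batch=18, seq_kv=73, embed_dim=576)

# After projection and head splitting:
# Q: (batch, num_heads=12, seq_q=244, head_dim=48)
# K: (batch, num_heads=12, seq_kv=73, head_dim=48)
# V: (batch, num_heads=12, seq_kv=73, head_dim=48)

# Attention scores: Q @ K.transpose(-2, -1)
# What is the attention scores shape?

Input shape: (18, 244, 576)
Output shape: (18, 12, 244, 73)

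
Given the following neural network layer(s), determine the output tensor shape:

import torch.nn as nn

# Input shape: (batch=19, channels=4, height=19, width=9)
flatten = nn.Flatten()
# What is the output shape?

Input shape: (19, 4, 19, 9)
Output shape: (19, 684)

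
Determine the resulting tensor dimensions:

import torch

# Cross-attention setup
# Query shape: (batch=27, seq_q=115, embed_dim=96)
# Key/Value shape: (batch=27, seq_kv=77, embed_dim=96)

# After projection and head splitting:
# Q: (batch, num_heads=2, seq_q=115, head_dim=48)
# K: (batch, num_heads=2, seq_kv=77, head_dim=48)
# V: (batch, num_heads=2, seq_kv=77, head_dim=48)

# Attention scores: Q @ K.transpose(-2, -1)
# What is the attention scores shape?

Input shape: (27, 115, 96)
Output shape: (27, 2, 115, 77)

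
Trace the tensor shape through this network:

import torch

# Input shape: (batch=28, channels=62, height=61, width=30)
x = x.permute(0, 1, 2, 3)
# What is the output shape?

Input shape: (28, 62, 61, 30)
Output shape: (28, 62, 61, 30)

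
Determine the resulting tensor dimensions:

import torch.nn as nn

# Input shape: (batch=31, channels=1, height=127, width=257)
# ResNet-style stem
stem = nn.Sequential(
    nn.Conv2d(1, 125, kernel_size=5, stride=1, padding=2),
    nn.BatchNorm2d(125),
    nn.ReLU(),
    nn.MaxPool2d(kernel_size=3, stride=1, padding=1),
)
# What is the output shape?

Input shape: (31, 1, 127, 257)
  -> after Conv2d 5x5 stride=1: (31, 125, 127, 257)
Output shape: (31, 125, 127, 257)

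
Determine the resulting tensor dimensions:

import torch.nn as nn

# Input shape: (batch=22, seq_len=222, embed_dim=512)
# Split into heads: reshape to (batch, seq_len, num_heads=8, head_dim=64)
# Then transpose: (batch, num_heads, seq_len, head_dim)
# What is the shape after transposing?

Input shape: (22, 222, 512)
  -> after reshape: (22, 222, 8, 64)
Output shape: (22, 8, 222, 64)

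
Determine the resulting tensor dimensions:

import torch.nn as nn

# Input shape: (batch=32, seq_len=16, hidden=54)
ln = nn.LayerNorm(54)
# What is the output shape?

Input shape: (32, 16, 54)
Output shape: (32, 16, 54)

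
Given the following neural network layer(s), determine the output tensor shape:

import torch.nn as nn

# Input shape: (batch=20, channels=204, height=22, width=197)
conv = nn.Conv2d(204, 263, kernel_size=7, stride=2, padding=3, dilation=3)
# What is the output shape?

Input shape: (20, 204, 22, 197)
Output shape: (20, 263, 5, 93)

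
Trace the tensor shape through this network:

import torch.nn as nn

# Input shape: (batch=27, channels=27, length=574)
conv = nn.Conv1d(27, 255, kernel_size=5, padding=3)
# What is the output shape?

Input shape: (27, 27, 574)
Output shape: (27, 255, 576)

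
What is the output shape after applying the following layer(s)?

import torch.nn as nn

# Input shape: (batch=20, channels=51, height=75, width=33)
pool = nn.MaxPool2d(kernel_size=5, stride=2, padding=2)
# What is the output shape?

Input shape: (20, 51, 75, 33)
Output shape: (20, 51, 38, 17)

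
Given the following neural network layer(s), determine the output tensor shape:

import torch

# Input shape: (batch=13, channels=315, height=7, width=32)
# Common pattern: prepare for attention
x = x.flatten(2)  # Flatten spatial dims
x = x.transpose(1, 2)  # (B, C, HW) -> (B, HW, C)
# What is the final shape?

Input shape: (13, 315, 7, 32)
  -> after flatten(2): (13, 315, 224)
Output shape: (13, 224, 315)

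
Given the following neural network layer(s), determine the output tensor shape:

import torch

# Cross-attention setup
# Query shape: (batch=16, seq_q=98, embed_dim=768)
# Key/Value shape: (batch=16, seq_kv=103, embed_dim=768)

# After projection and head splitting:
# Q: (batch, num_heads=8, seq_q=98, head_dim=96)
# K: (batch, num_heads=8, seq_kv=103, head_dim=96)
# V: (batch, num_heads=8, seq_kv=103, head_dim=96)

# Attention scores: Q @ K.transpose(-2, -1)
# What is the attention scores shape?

Input shape: (16, 98, 768)
Output shape: (16, 8, 98, 103)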